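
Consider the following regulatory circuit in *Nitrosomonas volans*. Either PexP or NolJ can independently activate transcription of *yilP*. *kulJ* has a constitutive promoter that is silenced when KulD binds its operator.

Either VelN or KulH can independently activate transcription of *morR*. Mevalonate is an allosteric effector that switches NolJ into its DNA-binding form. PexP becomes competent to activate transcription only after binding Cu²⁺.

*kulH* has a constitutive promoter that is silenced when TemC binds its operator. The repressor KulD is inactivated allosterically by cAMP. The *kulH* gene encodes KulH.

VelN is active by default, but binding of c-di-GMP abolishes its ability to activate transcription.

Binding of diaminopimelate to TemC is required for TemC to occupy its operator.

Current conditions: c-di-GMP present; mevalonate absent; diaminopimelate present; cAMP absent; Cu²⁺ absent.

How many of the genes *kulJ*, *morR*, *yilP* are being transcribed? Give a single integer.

0

cAMP is absent, so KulD is active.
With repressor KulD bound, *kulJ* is not transcribed.
→ *kulJ* is OFF.
c-di-GMP is present, so VelN is inactive.
Diaminopimelate is present, so TemC is active.
With repressor TemC bound, *kulH* is not transcribed.
So KulH is not produced.
No activator is available at the *morR* promoter, so *morR* is not transcribed.
→ *morR* is OFF.
Cu²⁺ is absent, so PexP is inactive.
Mevalonate is absent, so NolJ is inactive.
No activator is available at the *yilP* promoter, so *yilP* is not transcribed.
→ *yilP* is OFF.
0 of the 3 genes are transcribed.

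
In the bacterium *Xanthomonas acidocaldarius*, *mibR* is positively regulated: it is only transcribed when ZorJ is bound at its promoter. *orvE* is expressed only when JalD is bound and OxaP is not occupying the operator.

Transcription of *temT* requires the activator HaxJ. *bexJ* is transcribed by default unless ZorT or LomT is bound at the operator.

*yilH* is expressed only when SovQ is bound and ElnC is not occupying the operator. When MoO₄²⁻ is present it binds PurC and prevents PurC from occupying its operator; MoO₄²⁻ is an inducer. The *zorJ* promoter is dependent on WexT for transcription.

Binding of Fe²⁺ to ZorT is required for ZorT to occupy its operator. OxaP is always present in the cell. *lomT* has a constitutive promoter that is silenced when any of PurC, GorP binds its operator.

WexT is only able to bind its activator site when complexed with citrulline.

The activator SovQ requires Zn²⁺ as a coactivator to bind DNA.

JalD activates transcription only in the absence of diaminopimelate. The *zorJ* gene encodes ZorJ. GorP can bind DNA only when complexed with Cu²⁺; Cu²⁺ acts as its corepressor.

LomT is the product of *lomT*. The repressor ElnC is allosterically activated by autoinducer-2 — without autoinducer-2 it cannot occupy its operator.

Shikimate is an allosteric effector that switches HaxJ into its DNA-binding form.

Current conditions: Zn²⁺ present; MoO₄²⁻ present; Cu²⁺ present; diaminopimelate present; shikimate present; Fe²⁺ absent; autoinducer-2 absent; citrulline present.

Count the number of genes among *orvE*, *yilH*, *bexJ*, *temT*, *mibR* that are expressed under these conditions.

4

Diaminopimelate is present, so JalD is inactive.
OxaP is produced constitutively and is active.
With repressor OxaP bound, *orvE* is not transcribed.
→ *orvE* is OFF.
Autoinducer-2 is absent, so ElnC is inactive.
Zn²⁺ is present, so SovQ is active.
No repressor is bound and SovQ is active, so *yilH* is transcribed.
→ *yilH* is ON.
Fe²⁺ is absent, so ZorT is inactive.
MoO₄²⁻ is present, so PurC is inactive.
Cu²⁺ is present, so GorP is active.
With repressor GorP bound, *lomT* is not transcribed.
So LomT is not produced.
With no repressor bound, *bexJ* is transcribed.
→ *bexJ* is ON.
Shikimate is present, so HaxJ is active.
No repressor is bound and HaxJ is active, so *temT* is transcribed.
→ *temT* is ON.
Citrulline is present, so WexT is active.
No repressor is bound and WexT is active, so *zorJ* is transcribed.
So ZorJ is produced and active.
No repressor is bound and ZorJ is active, so *mibR* is transcribed.
→ *mibR* is ON.
4 of the 5 genes are transcribed.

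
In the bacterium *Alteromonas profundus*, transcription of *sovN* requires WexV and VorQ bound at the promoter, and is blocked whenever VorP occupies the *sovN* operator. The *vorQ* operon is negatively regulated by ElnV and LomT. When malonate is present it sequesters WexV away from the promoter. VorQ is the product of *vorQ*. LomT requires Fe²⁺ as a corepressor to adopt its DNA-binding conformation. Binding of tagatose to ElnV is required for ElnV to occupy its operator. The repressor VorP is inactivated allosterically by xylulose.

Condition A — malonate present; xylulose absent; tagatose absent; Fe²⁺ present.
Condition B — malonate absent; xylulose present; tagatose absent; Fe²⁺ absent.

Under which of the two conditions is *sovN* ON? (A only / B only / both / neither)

B only

Condition A:
Malonate is present, so WexV is inactive.
Xylulose is absent, so VorP is active.
Tagatose is absent, so ElnV is inactive.
Fe²⁺ is present, so LomT is active.
With repressor LomT bound, *vorQ* is not transcribed.
So VorQ is not produced.
With repressor VorP bound, *sovN* is not transcribed.
→ *sovN* is OFF in A.
Condition B:
Malonate is absent, so WexV is active.
Xylulose is present, so VorP is inactive.
Tagatose is absent, so ElnV is inactive.
Fe²⁺ is absent, so LomT is inactive.
With no repressor bound, *vorQ* is transcribed.
So VorQ is produced and active.
No repressor is bound and WexV and VorQ are active, so *sovN* is transcribed.
→ *sovN* is ON in B.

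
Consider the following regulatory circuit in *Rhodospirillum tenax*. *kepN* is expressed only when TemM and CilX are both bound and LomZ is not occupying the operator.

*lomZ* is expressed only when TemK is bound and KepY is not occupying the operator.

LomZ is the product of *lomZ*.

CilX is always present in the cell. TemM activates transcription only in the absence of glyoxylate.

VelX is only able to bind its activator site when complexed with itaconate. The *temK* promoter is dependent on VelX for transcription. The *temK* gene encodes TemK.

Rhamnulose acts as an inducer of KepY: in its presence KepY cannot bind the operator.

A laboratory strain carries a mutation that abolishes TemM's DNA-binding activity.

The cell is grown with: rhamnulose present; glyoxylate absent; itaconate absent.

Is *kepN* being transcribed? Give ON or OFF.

TemM is non-functional in this strain, so it has no effect.
CilX is produced constitutively and is active.
Itaconate is absent, so VelX is inactive.
Required activator VelX is absent, so *temK* is not transcribed.
So TemK is not produced.
Rhamnulose is present, so KepY is inactive.
Required activator TemK is absent, so *lomZ* is not transcribed.
So LomZ is not produced.
Required activator TemM is absent, so *kepN* is not transcribed.

OFF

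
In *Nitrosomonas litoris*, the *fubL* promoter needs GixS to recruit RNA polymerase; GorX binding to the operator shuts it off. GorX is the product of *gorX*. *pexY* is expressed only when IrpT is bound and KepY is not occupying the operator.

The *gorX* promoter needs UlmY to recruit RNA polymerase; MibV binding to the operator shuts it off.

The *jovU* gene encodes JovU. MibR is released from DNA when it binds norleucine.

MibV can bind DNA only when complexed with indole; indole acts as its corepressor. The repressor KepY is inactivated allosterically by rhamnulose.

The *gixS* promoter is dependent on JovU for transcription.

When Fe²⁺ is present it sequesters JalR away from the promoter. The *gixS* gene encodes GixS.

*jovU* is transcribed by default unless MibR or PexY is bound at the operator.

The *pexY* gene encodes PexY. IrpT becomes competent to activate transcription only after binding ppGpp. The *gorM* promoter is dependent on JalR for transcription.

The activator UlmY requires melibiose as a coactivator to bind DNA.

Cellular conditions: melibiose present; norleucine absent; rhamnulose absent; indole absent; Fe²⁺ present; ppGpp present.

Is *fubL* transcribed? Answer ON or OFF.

Norleucine is absent, so MibR is active.
Rhamnulose is absent, so KepY is active.
ppGpp is present, so IrpT is active.
With repressor KepY bound, *pexY* is not transcribed.
So PexY is not produced.
With repressor MibR bound, *jovU* is not transcribed.
So JovU is not produced.
Required activator JovU is absent, so *gixS* is not transcribed.
So GixS is not produced.
Melibiose is present, so UlmY is active.
Indole is absent, so MibV is inactive.
No repressor is bound and UlmY is active, so *gorX* is transcribed.
So GorX is produced and active.
With repressor GorX bound, *fubL* is not transcribed.

OFF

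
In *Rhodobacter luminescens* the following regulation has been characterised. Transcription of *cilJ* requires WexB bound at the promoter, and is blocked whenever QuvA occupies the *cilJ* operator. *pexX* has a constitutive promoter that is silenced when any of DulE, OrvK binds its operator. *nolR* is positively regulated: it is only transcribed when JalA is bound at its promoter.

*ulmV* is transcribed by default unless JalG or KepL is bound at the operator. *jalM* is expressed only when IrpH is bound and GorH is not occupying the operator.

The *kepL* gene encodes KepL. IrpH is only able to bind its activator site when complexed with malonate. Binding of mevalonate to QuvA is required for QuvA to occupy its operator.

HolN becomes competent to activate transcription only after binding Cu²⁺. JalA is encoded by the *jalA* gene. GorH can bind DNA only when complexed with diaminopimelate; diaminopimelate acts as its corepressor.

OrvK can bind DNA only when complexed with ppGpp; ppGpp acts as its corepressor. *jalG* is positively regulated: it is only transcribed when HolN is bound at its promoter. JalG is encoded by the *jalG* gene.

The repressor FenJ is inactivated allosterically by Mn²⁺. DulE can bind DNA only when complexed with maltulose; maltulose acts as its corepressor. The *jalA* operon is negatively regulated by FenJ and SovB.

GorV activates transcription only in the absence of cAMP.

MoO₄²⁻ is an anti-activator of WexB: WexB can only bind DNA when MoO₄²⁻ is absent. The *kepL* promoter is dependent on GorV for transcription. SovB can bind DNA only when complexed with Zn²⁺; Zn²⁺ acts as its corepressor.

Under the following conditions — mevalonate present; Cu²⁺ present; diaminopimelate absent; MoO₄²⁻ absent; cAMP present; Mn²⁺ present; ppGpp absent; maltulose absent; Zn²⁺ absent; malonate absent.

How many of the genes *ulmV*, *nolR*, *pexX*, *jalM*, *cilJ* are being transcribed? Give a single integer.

2

Cu²⁺ is present, so HolN is active.
No repressor is bound and HolN is active, so *jalG* is transcribed.
So JalG is produced and active.
cAMP is present, so GorV is inactive.
Required activator GorV is absent, so *kepL* is not transcribed.
So KepL is not produced.
With repressor JalG bound, *ulmV* is not transcribed.
→ *ulmV* is OFF.
Mn²⁺ is present, so FenJ is inactive.
Zn²⁺ is absent, so SovB is inactive.
With no repressor bound, *jalA* is transcribed.
So JalA is produced and active.
No repressor is bound and JalA is active, so *nolR* is transcribed.
→ *nolR* is ON.
Maltulose is absent, so DulE is inactive.
ppGpp is absent, so OrvK is inactive.
With no repressor bound, *pexX* is transcribed.
→ *pexX* is ON.
Malonate is absent, so IrpH is inactive.
Diaminopimelate is absent, so GorH is inactive.
Required activator IrpH is absent, so *jalM* is not transcribed.
→ *jalM* is OFF.
MoO₄²⁻ is absent, so WexB is active.
Mevalonate is present, so QuvA is active.
With repressor QuvA bound, *cilJ* is not transcribed.
→ *cilJ* is OFF.
2 of the 5 genes are transcribed.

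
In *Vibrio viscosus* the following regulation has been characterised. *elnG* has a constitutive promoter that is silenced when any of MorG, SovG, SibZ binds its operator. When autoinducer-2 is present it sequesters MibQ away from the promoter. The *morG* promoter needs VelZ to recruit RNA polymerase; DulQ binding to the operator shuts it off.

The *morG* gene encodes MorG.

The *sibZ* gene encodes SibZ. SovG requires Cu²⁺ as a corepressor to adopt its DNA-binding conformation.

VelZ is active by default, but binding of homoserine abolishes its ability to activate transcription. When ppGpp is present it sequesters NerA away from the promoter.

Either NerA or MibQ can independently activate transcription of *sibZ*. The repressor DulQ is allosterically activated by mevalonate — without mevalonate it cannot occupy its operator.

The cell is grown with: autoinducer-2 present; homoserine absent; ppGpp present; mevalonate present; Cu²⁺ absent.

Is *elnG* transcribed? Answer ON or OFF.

ON

Homoserine is absent, so VelZ is active.
Mevalonate is present, so DulQ is active.
With repressor DulQ bound, *morG* is not transcribed.
So MorG is not produced.
Cu²⁺ is absent, so SovG is inactive.
ppGpp is present, so NerA is inactive.
Autoinducer-2 is present, so MibQ is inactive.
No activator is available at the *sibZ* promoter, so *sibZ* is not transcribed.
So SibZ is not produced.
With no repressor bound, *elnG* is transcribed.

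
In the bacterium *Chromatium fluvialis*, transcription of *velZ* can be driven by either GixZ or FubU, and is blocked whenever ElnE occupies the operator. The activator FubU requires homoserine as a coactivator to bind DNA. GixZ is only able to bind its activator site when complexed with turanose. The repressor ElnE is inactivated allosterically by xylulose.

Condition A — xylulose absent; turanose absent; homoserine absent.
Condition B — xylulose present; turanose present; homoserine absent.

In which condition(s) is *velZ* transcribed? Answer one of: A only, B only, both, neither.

B only

Condition A:
Xylulose is absent, so ElnE is active.
Turanose is absent, so GixZ is inactive.
Homoserine is absent, so FubU is inactive.
With repressor ElnE bound, *velZ* is not transcribed.
→ *velZ* is OFF in A.
Condition B:
Xylulose is present, so ElnE is inactive.
Turanose is present, so GixZ is active.
Homoserine is absent, so FubU is inactive.
Activator GixZ is present, so *velZ* is transcribed.
→ *velZ* is ON in B.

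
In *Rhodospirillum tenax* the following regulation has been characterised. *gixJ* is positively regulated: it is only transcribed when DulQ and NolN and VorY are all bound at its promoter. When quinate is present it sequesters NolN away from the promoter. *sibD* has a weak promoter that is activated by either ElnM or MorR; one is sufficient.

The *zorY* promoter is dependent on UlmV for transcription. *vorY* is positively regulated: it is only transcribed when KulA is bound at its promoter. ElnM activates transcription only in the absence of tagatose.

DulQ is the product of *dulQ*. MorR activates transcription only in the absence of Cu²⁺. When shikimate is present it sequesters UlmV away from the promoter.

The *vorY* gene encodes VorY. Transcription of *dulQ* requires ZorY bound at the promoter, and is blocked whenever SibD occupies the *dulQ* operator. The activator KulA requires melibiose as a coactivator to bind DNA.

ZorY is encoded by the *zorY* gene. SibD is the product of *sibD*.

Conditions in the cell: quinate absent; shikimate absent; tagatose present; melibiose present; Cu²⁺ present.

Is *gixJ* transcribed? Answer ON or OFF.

ON

Shikimate is absent, so UlmV is active.
No repressor is bound and UlmV is active, so *zorY* is transcribed.
So ZorY is produced and active.
Tagatose is present, so ElnM is inactive.
Cu²⁺ is present, so MorR is inactive.
No activator is available at the *sibD* promoter, so *sibD* is not transcribed.
So SibD is not produced.
No repressor is bound and ZorY is active, so *dulQ* is transcribed.
So DulQ is produced and active.
Quinate is absent, so NolN is active.
Melibiose is present, so KulA is active.
No repressor is bound and KulA is active, so *vorY* is transcribed.
So VorY is produced and active.
No repressor is bound and DulQ and NolN and VorY are active, so *gixJ* is transcribed.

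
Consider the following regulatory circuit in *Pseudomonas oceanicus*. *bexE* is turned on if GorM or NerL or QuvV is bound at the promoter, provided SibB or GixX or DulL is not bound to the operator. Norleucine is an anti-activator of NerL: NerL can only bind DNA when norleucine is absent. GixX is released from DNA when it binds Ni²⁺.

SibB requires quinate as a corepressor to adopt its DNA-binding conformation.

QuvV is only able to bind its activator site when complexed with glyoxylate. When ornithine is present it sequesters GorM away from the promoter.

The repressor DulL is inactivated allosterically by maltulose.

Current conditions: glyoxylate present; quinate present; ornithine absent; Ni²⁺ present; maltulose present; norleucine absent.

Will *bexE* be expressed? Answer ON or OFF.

Ornithine is absent, so GorM is active.
Quinate is present, so SibB is active.
Norleucine is absent, so NerL is active.
Glyoxylate is present, so QuvV is active.
Ni²⁺ is present, so GixX is inactive.
Maltulose is present, so DulL is inactive.
With repressor SibB bound, *bexE* is not transcribed.

OFF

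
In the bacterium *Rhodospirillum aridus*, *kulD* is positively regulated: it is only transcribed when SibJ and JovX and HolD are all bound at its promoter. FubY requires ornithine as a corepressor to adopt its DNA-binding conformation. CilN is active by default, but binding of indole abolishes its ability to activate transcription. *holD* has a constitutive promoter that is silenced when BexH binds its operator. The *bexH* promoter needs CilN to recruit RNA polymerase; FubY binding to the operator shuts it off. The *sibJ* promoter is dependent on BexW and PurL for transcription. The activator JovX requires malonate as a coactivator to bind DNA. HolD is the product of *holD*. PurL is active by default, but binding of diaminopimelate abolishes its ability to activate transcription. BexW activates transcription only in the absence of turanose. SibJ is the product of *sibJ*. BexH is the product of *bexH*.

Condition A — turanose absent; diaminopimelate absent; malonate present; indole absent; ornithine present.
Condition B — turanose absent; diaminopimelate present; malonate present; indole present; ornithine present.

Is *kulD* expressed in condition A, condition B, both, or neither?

A only

Condition A:
Turanose is absent, so BexW is active.
Diaminopimelate is absent, so PurL is active.
No repressor is bound and BexW and PurL are active, so *sibJ* is transcribed.
So SibJ is produced and active.
Malonate is present, so JovX is active.
Indole is absent, so CilN is active.
Ornithine is present, so FubY is active.
With repressor FubY bound, *bexH* is not transcribed.
So BexH is not produced.
With no repressor bound, *holD* is transcribed.
So HolD is produced and active.
No repressor is bound and SibJ and JovX and HolD are active, so *kulD* is transcribed.
→ *kulD* is ON in A.
Condition B:
Turanose is absent, so BexW is active.
Diaminopimelate is present, so PurL is inactive.
Required activator PurL is absent, so *sibJ* is not transcribed.
So SibJ is not produced.
Malonate is present, so JovX is active.
Indole is present, so CilN is inactive.
Ornithine is present, so FubY is active.
With repressor FubY bound, *bexH* is not transcribed.
So BexH is not produced.
With no repressor bound, *holD* is transcribed.
So HolD is produced and active.
Required activator SibJ is absent, so *kulD* is not transcribed.
→ *kulD* is OFF in B.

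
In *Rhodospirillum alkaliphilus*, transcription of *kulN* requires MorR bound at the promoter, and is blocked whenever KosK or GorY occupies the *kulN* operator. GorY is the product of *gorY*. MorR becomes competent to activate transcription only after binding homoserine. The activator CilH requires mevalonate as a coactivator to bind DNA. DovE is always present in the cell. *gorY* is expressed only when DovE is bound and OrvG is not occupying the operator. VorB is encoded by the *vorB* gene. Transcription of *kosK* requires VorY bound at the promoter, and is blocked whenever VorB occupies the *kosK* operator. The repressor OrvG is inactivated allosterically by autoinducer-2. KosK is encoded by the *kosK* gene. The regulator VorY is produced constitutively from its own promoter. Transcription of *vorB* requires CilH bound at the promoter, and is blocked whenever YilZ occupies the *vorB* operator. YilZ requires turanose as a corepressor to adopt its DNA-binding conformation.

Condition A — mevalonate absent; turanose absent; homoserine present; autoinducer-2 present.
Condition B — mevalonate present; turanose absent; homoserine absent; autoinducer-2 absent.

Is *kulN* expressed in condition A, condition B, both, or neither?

neither

Condition A:
VorY is produced constitutively and is active.
Mevalonate is absent, so CilH is inactive.
Turanose is absent, so YilZ is inactive.
Required activator CilH is absent, so *vorB* is not transcribed.
So VorB is not produced.
No repressor is bound and VorY is active, so *kosK* is transcribed.
So KosK is produced and active.
Homoserine is present, so MorR is active.
Autoinducer-2 is present, so OrvG is inactive.
DovE is produced constitutively and is active.
No repressor is bound and DovE is active, so *gorY* is transcribed.
So GorY is produced and active.
With repressor KosK bound, *kulN* is not transcribed.
→ *kulN* is OFF in A.
Condition B:
VorY is produced constitutively and is active.
Mevalonate is present, so CilH is active.
Turanose is absent, so YilZ is inactive.
No repressor is bound and CilH is active, so *vorB* is transcribed.
So VorB is produced and active.
With repressor VorB bound, *kosK* is not transcribed.
So KosK is not produced.
Homoserine is absent, so MorR is inactive.
Autoinducer-2 is absent, so OrvG is active.
DovE is produced constitutively and is active.
With repressor OrvG bound, *gorY* is not transcribed.
So GorY is not produced.
Required activator MorR is absent, so *kulN* is not transcribed.
→ *kulN* is OFF in B.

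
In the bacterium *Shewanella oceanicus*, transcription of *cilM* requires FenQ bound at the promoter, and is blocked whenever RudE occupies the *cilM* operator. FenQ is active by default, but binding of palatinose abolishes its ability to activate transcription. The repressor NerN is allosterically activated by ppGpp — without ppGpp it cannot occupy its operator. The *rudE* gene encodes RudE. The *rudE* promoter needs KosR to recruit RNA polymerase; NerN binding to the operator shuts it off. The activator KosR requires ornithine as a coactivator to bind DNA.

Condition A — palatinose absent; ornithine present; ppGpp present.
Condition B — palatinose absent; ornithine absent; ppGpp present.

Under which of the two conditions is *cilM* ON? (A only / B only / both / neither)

both

Condition A:
Palatinose is absent, so FenQ is active.
Ornithine is present, so KosR is active.
ppGpp is present, so NerN is active.
With repressor NerN bound, *rudE* is not transcribed.
So RudE is not produced.
No repressor is bound and FenQ is active, so *cilM* is transcribed.
→ *cilM* is ON in A.
Condition B:
Palatinose is absent, so FenQ is active.
Ornithine is absent, so KosR is inactive.
ppGpp is present, so NerN is active.
With repressor NerN bound, *rudE* is not transcribed.
So RudE is not produced.
No repressor is bound and FenQ is active, so *cilM* is transcribed.
→ *cilM* is ON in B.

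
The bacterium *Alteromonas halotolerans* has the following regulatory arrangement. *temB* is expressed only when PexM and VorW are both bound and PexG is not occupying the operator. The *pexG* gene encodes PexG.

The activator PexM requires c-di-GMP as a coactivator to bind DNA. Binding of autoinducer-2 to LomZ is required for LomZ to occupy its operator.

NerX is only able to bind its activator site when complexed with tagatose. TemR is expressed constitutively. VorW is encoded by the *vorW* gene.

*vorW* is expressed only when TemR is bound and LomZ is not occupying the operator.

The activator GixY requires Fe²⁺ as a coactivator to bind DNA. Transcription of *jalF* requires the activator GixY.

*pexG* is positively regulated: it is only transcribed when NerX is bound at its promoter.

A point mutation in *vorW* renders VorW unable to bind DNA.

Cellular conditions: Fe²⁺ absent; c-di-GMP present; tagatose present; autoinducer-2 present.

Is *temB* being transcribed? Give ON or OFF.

OFF

c-di-GMP is present, so PexM is active.
VorW is non-functional in this strain, so it has no effect.
Tagatose is present, so NerX is active.
No repressor is bound and NerX is active, so *pexG* is transcribed.
So PexG is produced and active.
With repressor PexG bound, *temB* is not transcribed.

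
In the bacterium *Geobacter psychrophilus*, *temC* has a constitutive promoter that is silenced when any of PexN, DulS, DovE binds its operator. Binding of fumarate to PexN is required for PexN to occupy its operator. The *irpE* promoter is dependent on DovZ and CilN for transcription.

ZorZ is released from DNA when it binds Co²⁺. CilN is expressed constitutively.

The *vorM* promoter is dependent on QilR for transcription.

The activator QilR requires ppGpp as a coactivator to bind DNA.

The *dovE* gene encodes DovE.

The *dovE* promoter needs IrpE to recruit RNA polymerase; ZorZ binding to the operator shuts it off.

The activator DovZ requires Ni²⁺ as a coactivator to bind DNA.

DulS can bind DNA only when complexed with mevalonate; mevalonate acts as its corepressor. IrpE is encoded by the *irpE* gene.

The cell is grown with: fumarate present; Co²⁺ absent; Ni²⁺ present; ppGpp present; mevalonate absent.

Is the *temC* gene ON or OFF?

Fumarate is present, so PexN is active.
Mevalonate is absent, so DulS is inactive.
Ni²⁺ is present, so DovZ is active.
CilN is produced constitutively and is active.
No repressor is bound and DovZ and CilN are active, so *irpE* is transcribed.
So IrpE is produced and active.
Co²⁺ is absent, so ZorZ is active.
With repressor ZorZ bound, *dovE* is not transcribed.
So DovE is not produced.
With repressor PexN bound, *temC* is not transcribed.

OFF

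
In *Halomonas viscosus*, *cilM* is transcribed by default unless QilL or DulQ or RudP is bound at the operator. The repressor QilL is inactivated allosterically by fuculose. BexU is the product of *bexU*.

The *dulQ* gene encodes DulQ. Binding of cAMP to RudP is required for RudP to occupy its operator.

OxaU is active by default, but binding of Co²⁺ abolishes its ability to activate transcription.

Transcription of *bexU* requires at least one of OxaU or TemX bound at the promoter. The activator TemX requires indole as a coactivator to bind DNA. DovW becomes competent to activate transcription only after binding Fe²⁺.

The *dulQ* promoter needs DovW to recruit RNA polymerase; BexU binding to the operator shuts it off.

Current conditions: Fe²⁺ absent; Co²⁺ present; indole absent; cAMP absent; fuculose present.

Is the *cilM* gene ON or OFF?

ON

Fuculose is present, so QilL is inactive.
Fe²⁺ is absent, so DovW is inactive.
Co²⁺ is present, so OxaU is inactive.
Indole is absent, so TemX is inactive.
No activator is available at the *bexU* promoter, so *bexU* is not transcribed.
So BexU is not produced.
Required activator DovW is absent, so *dulQ* is not transcribed.
So DulQ is not produced.
cAMP is absent, so RudP is inactive.
With no repressor bound, *cilM* is transcribed.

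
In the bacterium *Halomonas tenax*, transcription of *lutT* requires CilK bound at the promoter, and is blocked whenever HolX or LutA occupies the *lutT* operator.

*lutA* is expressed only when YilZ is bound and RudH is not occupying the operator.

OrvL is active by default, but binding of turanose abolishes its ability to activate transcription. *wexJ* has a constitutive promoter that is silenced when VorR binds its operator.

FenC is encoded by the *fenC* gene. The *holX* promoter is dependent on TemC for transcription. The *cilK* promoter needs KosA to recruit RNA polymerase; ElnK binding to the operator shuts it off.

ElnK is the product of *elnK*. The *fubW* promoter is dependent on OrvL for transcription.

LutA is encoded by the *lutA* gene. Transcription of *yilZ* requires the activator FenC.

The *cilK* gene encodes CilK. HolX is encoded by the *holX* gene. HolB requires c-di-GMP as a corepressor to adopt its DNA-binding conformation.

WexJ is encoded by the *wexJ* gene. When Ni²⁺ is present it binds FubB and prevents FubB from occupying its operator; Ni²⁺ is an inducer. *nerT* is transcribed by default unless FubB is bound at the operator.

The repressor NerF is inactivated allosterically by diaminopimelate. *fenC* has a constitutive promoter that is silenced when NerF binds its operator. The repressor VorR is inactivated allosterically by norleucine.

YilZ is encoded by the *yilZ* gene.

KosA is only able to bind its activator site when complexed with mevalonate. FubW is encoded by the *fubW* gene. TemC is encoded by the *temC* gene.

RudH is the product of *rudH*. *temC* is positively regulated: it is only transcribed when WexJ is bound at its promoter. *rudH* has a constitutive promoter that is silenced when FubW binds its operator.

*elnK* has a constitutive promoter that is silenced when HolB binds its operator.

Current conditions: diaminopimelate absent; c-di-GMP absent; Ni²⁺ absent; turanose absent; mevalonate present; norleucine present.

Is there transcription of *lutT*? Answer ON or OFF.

OFF

Norleucine is present, so VorR is inactive.
With no repressor bound, *wexJ* is transcribed.
So WexJ is produced and active.
No repressor is bound and WexJ is active, so *temC* is transcribed.
So TemC is produced and active.
No repressor is bound and TemC is active, so *holX* is transcribed.
So HolX is produced and active.
Mevalonate is present, so KosA is active.
c-di-GMP is absent, so HolB is inactive.
With no repressor bound, *elnK* is transcribed.
So ElnK is produced and active.
With repressor ElnK bound, *cilK* is not transcribed.
So CilK is not produced.
Diaminopimelate is absent, so NerF is active.
With repressor NerF bound, *fenC* is not transcribed.
So FenC is not produced.
Required activator FenC is absent, so *yilZ* is not transcribed.
So YilZ is not produced.
Turanose is absent, so OrvL is active.
No repressor is bound and OrvL is active, so *fubW* is transcribed.
So FubW is produced and active.
With repressor FubW bound, *rudH* is not transcribed.
So RudH is not produced.
Required activator YilZ is absent, so *lutA* is not transcribed.
So LutA is not produced.
With repressor HolX bound, *lutT* is not transcribed.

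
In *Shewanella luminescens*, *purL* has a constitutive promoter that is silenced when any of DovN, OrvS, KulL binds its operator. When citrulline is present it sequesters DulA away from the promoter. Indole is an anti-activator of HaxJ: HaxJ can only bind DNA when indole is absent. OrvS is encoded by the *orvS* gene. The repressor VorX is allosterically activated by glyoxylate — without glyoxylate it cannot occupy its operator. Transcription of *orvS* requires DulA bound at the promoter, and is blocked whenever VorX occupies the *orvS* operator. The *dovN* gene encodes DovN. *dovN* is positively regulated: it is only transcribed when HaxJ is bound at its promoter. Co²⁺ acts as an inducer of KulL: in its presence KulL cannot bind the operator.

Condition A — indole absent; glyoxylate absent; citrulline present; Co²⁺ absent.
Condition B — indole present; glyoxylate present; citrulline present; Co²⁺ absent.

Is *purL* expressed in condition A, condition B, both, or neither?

Condition A:
Indole is absent, so HaxJ is active.
No repressor is bound and HaxJ is active, so *dovN* is transcribed.
So DovN is produced and active.
Glyoxylate is absent, so VorX is inactive.
Citrulline is present, so DulA is inactive.
Required activator DulA is absent, so *orvS* is not transcribed.
So OrvS is not produced.
Co²⁺ is absent, so KulL is active.
With repressor DovN bound, *purL* is not transcribed.
→ *purL* is OFF in A.
Condition B:
Indole is present, so HaxJ is inactive.
Required activator HaxJ is absent, so *dovN* is not transcribed.
So DovN is not produced.
Glyoxylate is present, so VorX is active.
Citrulline is present, so DulA is inactive.
With repressor VorX bound, *orvS* is not transcribed.
So OrvS is not produced.
Co²⁺ is absent, so KulL is active.
With repressor KulL bound, *purL* is not transcribed.
→ *purL* is OFF in B.

neither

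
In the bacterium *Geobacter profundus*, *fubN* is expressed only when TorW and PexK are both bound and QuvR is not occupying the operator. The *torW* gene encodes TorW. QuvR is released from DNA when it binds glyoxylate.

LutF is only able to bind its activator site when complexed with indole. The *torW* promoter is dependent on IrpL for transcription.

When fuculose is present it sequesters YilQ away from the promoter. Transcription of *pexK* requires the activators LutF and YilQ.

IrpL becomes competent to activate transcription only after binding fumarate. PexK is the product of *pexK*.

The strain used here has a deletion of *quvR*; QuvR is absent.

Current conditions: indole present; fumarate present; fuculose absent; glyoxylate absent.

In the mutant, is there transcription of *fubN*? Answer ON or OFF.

Fumarate is present, so IrpL is active.
No repressor is bound and IrpL is active, so *torW* is transcribed.
So TorW is produced and active.
Indole is present, so LutF is active.
Fuculose is absent, so YilQ is active.
No repressor is bound and LutF and YilQ are active, so *pexK* is transcribed.
So PexK is produced and active.
QuvR is non-functional in this strain, so it has no effect.
No repressor is bound and TorW and PexK are active, so *fubN* is transcribed.

ON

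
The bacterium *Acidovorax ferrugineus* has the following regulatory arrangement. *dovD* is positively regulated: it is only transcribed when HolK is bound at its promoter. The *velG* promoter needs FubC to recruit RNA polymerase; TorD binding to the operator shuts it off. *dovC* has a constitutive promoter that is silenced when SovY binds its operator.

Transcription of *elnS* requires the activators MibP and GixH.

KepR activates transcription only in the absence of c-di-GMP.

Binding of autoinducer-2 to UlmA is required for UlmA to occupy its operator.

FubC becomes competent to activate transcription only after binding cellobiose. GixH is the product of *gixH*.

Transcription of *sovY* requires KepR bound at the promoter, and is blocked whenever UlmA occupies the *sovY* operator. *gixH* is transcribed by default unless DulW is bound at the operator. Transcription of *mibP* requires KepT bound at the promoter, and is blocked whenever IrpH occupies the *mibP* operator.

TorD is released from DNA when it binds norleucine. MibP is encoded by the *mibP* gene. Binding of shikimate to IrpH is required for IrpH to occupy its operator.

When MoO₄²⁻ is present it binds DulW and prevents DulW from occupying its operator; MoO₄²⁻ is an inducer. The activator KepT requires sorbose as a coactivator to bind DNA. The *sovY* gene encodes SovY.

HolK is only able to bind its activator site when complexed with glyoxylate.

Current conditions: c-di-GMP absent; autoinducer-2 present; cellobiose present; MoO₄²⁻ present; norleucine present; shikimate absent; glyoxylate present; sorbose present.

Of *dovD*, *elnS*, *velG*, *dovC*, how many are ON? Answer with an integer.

4

Glyoxylate is present, so HolK is active.
No repressor is bound and HolK is active, so *dovD* is transcribed.
→ *dovD* is ON.
Shikimate is absent, so IrpH is inactive.
Sorbose is present, so KepT is active.
No repressor is bound and KepT is active, so *mibP* is transcribed.
So MibP is produced and active.
MoO₄²⁻ is present, so DulW is inactive.
With no repressor bound, *gixH* is transcribed.
So GixH is produced and active.
No repressor is bound and MibP and GixH are active, so *elnS* is transcribed.
→ *elnS* is ON.
Norleucine is present, so TorD is inactive.
Cellobiose is present, so FubC is active.
No repressor is bound and FubC is active, so *velG* is transcribed.
→ *velG* is ON.
Autoinducer-2 is present, so UlmA is active.
c-di-GMP is absent, so KepR is active.
With repressor UlmA bound, *sovY* is not transcribed.
So SovY is not produced.
With no repressor bound, *dovC* is transcribed.
→ *dovC* is ON.
4 of the 4 genes are transcribed.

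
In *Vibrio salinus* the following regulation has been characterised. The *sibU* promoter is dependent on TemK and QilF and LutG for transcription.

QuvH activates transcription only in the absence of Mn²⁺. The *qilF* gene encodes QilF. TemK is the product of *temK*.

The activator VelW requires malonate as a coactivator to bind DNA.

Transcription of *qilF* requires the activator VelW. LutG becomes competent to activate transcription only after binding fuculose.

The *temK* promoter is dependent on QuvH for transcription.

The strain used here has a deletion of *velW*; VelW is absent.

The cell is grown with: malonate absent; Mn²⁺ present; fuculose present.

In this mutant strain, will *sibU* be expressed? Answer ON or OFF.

Mn²⁺ is present, so QuvH is inactive.
Required activator QuvH is absent, so *temK* is not transcribed.
So TemK is not produced.
VelW is non-functional in this strain, so it has no effect.
Required activator VelW is absent, so *qilF* is not transcribed.
So QilF is not produced.
Fuculose is present, so LutG is active.
Required activator TemK is absent, so *sibU* is not transcribed.

OFF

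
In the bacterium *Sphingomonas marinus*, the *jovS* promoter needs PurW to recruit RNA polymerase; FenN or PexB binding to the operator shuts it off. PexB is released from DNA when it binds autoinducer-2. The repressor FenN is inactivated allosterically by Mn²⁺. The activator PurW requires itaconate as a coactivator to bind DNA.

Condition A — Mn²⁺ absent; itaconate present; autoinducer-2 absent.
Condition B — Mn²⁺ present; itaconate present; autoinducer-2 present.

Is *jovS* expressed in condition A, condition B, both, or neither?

Condition A:
Mn²⁺ is absent, so FenN is active.
Itaconate is present, so PurW is active.
Autoinducer-2 is absent, so PexB is active.
With repressor FenN bound, *jovS* is not transcribed.
→ *jovS* is OFF in A.
Condition B:
Mn²⁺ is present, so FenN is inactive.
Itaconate is present, so PurW is active.
Autoinducer-2 is present, so PexB is inactive.
No repressor is bound and PurW is active, so *jovS* is transcribed.
→ *jovS* is ON in B.

B only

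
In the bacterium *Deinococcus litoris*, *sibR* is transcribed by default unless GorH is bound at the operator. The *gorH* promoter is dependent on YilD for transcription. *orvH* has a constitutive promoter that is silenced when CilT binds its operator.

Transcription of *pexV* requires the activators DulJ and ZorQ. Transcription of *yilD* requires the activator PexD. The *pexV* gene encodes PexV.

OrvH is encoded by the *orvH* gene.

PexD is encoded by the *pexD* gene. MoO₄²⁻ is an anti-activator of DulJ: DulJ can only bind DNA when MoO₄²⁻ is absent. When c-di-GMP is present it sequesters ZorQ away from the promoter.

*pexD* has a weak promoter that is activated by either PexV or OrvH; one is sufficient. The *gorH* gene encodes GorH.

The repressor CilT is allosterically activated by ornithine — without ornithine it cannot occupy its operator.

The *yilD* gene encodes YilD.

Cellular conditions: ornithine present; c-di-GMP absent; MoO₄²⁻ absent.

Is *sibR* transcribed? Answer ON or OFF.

MoO₄²⁻ is absent, so DulJ is active.
c-di-GMP is absent, so ZorQ is active.
No repressor is bound and DulJ and ZorQ are active, so *pexV* is transcribed.
So PexV is produced and active.
Ornithine is present, so CilT is active.
With repressor CilT bound, *orvH* is not transcribed.
So OrvH is not produced.
Activator PexV is present, so *pexD* is transcribed.
So PexD is produced and active.
No repressor is bound and PexD is active, so *yilD* is transcribed.
So YilD is produced and active.
No repressor is bound and YilD is active, so *gorH* is transcribed.
So GorH is produced and active.
With repressor GorH bound, *sibR* is not transcribed.

OFF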